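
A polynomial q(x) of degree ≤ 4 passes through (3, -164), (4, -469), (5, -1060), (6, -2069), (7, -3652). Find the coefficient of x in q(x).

Write q(x) = ax^4 + bx^3 + cx^2 + dx + e. Substituting each data point gives a linear system:
  81a + 27b + 9c + 3d + e = -164
  256a + 64b + 16c + 4d + e = -469
  625a + 125b + 25c + 5d + e = -1060
  1296a + 216b + 36c + 6d + e = -2069
  2401a + 343b + 49c + 7d + e = -3652
Solving the system yields a = -1, b = -4, c = 2, d = 4, e = -5.
So q(x) = -x^4 - 4x^3 + 2x^2 + 4x - 5.
The coefficient of x is 4.

4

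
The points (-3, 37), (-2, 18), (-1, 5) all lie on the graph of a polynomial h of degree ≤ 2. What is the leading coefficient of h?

3

Write h(s) = as^2 + bs + c. Substituting each data point gives a linear system:
  9a - 3b + c = 37
  4a - 2b + c = 18
  a - b + c = 5
Solving the system yields a = 3, b = -4, c = -2.
So h(s) = 3s^2 - 4s - 2.
The leading coefficient is 3.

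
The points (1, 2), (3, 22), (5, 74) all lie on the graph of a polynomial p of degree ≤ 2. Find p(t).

Write p(t) = at^2 + bt + c. Substituting each data point gives a linear system:
  a + b + c = 2
  9a + 3b + c = 22
  25a + 5b + c = 74
Solving the system yields a = 4, b = -6, c = 4.
So p(t) = 4t^2 - 6t + 4.
Check: p(5) = 74. ✓

p(t) = 4t^2 - 6t + 4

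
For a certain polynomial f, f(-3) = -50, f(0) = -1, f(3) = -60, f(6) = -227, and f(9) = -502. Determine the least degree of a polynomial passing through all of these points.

Forward differences of the values at x = -3, 0, 3, 6, 9:
  f  : -50  -1  -60  -227  -502
  Δ  : 49  -59  -167  -275
  Δ^2: -108  -108  -108
  Δ^3: 0  0
  Δ^4: 0
The second differences are constant (-108) and nonzero, while all higher differences vanish, so the minimal degree is 2.

2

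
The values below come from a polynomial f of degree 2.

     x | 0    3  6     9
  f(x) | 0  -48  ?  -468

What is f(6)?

-204

On equispaced nodes a degree-2 polynomial has vanishing third forward difference, so
  - f(0) + 3·f(3) - 3·f(6) + f(9) = 0.
Substituting the known values and solving for f(6):
  -3·f(6) = 612
  f(6) = -204.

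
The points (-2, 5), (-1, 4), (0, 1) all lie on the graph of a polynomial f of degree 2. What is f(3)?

Forward differences of the values at n = -2, -1, 0:
  f  : 5  4  1
  Δ  : -1  -3
  Δ^2: -2
The second differences are constant, confirming degree 2.
Interpolating (Newton forward form) and evaluating at n = 3 gives f(3) = -20.

-20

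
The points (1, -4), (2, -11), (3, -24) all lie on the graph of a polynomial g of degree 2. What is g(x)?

Write g(x) = ax^2 + bx + c. Substituting each data point gives a linear system:
  a + b + c = -4
  4a + 2b + c = -11
  9a + 3b + c = -24
Solving the system yields a = -3, b = 2, c = -3.
So g(x) = -3x^2 + 2x - 3.
Check: g(2) = -11. ✓

g(x) = -3x^2 + 2x - 3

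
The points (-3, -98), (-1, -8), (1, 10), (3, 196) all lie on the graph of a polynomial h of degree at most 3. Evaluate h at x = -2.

-29

Using the Lagrange interpolation formula with nodes -3, -1, 1, 3:
  L_0(x) = (x + 1)(x - 1)(x - 3) / -48
  L_1(x) = (x + 3)(x - 1)(x - 3) / 16
  L_2(x) = (x + 3)(x + 1)(x - 3) / -16
  L_3(x) = (x + 3)(x + 1)(x - 1) / 48
Then h(x) = -98·L_0(x) - 8·L_1(x) + 10·L_2(x) + 196·L_3(x).
Expanding and collecting terms gives h(x) = 5x³ + 6x² + 4x - 5.
Evaluating at x = -2: h(-2) = -29.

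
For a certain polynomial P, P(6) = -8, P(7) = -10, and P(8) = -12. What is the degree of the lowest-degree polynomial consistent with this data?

1

Divided differences on the nodes 6, 7, 8:
  order 0: -8  -10  -12
  order 1: -2  -2
  order 2: 0
The order-1 divided differences are all -2 (nonzero) and every higher order vanishes, so the data lies on a polynomial of degree exactly 1.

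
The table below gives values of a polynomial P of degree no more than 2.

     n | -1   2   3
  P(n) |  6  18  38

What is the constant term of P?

2

Write P(n) = an^2 + bn + c. Substituting each data point gives a linear system:
  a - b + c = 6
  4a + 2b + c = 18
  9a + 3b + c = 38
Solving the system yields a = 4, b = 0, c = 2.
So P(n) = 4n² + 2.
The constant term is 2.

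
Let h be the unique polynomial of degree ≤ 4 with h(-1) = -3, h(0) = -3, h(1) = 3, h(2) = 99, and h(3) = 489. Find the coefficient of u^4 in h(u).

Write h(u) = au^4 + bu^3 + cu^2 + du + e. Substituting each data point gives a linear system:
  a - b + c - d + e = -3
  e = -3
  a + b + c + d + e = 3
  16a + 8b + 4c + 2d + e = 99
  81a + 27b + 9c + 3d + e = 489
Solving the system yields a = 5, b = 4, c = -2, d = -1, e = -3.
So h(u) = 5u⁴ + 4u³ - 2u² - u - 3.
The leading coefficient is 5.

5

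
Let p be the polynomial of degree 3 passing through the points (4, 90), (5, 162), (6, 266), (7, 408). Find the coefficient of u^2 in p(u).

Write p(u) = au^3 + bu^2 + cu + d. Substituting each data point gives a linear system:
  64a + 16b + 4c + d = 90
  125a + 25b + 5c + d = 162
  216a + 36b + 6c + d = 266
  343a + 49b + 7c + d = 408
Solving the system yields a = 1, b = 1, c = 2, d = 2.
So p(u) = u^3 + u^2 + 2u + 2.
The coefficient of u^2 is 1.

1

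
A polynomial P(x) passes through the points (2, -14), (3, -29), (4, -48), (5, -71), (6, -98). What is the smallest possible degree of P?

2

Forward differences of the values at x = 2, 3, 4, 5, 6:
  P  : -14  -29  -48  -71  -98
  Δ  : -15  -19  -23  -27
  Δ^2: -4  -4  -4
  Δ^3: 0  0
  Δ^4: 0
The second differences are constant (-4) and nonzero, while all higher differences vanish, so the minimal degree is 2.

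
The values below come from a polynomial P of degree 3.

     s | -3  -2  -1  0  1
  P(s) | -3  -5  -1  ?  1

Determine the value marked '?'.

3

The 4 known points determine the degree-3 polynomial uniquely.
Write P(s) = as^3 + bs^2 + cs + d. Substituting each data point gives a linear system:
  -27a + 9b - 3c + d = -3
  -8a + 4b - 2c + d = -5
  -a + b - c + d = -1
  a + b + c + d = 1
Solving the system yields a = -1, b = -3, c = 2, d = 3.
So P(s) = -s^3 - 3s^2 + 2s + 3.
Then P(0) = 3.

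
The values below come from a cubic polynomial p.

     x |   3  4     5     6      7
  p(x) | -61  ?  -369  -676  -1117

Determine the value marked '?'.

On equispaced nodes a degree-3 polynomial has vanishing fourth forward difference, so
  p(3) - 4·p(4) + 6·p(5) - 4·p(6) + p(7) = 0.
Substituting the known values and solving for p(4):
  -4·p(4) = 688
  p(4) = -172.

-172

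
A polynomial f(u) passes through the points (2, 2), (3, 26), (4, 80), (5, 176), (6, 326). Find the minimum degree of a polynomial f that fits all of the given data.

Forward differences of the values at u = 2, 3, 4, 5, 6:
  f  : 2  26  80  176  326
  Δ  : 24  54  96  150
  Δ^2: 30  42  54
  Δ^3: 12  12
  Δ^4: 0
The third differences are constant (12) and nonzero, while all higher differences vanish, so the minimal degree is 3.

3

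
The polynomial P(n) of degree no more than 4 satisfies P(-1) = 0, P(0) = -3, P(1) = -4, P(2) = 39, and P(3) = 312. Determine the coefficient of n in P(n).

3

Write P(n) = an^4 + bn^3 + cn^2 + dn + e. Substituting each data point gives a linear system:
  a - b + c - d + e = 0
  e = -3
  a + b + c + d + e = -4
  16a + 8b + 4c + 2d + e = 39
  81a + 27b + 9c + 3d + e = 312
Solving the system yields a = 6, b = -5, c = -5, d = 3, e = -3.
So P(n) = 6n⁴ - 5n³ - 5n² + 3n - 3.
The coefficient of n is 3.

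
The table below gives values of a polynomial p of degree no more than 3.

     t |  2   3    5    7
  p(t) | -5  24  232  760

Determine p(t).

Write p(t) = at^3 + bt^2 + ct + d. Substituting each data point gives a linear system:
  8a + 4b + 2c + d = -5
  27a + 9b + 3c + d = 24
  125a + 25b + 5c + d = 232
  343a + 49b + 7c + d = 760
Solving the system yields a = 3, b = -5, c = -3, d = -3.
So p(t) = 3t^3 - 5t^2 - 3t - 3.
Check: p(5) = 232. ✓

p(t) = 3t^3 - 5t^2 - 3t - 3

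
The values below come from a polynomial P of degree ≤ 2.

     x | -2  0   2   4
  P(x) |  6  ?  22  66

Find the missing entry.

On equispaced nodes a degree-2 polynomial has vanishing third forward difference, so
  - P(-2) + 3·P(0) - 3·P(2) + P(4) = 0.
Substituting the known values and solving for P(0):
  3·P(0) = 6
  P(0) = 2.

2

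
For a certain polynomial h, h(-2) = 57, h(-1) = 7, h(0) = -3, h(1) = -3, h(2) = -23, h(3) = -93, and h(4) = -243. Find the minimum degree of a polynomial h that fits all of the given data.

3

Forward differences of the values at s = -2, -1, 0, 1, 2, 3, 4:
  h  : 57  7  -3  -3  -23  -93  -243
  Δ  : -50  -10  0  -20  -70  -150
  Δ^2: 40  10  -20  -50  -80
  Δ^3: -30  -30  -30  -30
  Δ^4: 0  0  0
  Δ^5: 0  0
  Δ^6: 0
The third differences are constant (-30) and nonzero, while all higher differences vanish, so the minimal degree is 3.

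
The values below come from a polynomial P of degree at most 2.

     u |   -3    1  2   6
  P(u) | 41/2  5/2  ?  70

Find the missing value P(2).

8

The 3 known points determine the degree-2 polynomial uniquely.
Write P(u) = au^2 + bu + c. Substituting each data point gives a linear system:
  9a - 3b + c = 41/2
  a + b + c = 5/2
  36a + 6b + c = 70
Solving the system yields a = 2, b = -1/2, c = 1.
So P(u) = 2u² - (1/2)u + 1.
Then P(2) = 8.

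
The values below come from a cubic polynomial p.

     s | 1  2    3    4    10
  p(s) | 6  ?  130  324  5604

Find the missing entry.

36

The 4 known points determine the degree-3 polynomial uniquely.
Write p(s) = as^3 + bs^2 + cs + d. Substituting each data point gives a linear system:
  a + b + c + d = 6
  27a + 9b + 3c + d = 130
  64a + 16b + 4c + d = 324
  1000a + 100b + 10c + d = 5604
Solving the system yields a = 6, b = -4, c = 0, d = 4.
So p(s) = 6s^3 - 4s^2 + 4.
Then p(2) = 36.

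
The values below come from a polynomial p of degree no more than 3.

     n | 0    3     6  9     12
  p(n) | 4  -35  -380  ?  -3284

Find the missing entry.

-1355

The 4 known points determine the degree-3 polynomial uniquely.
Write p(n) = an^3 + bn^2 + cn + d. Substituting each data point gives a linear system:
  d = 4
  27a + 9b + 3c + d = -35
  216a + 36b + 6c + d = -380
  1728a + 144b + 12c + d = -3284
Solving the system yields a = -2, b = 1, c = 2, d = 4.
So p(n) = -2n^3 + n^2 + 2n + 4.
Then p(9) = -1355.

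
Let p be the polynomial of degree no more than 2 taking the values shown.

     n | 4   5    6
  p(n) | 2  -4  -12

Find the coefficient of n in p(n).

3

Write p(n) = an^2 + bn + c. Substituting each data point gives a linear system:
  16a + 4b + c = 2
  25a + 5b + c = -4
  36a + 6b + c = -12
Solving the system yields a = -1, b = 3, c = 6.
So p(n) = -n² + 3n + 6.
The coefficient of n is 3.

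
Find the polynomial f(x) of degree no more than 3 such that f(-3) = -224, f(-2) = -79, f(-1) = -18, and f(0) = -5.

Using the Lagrange interpolation formula with nodes -3, -2, -1, 0:
  L_0(x) = (x + 2)(x + 1)x / -6
  L_1(x) = (x + 3)(x + 1)x / 2
  L_2(x) = (x + 3)(x + 2)x / -2
  L_3(x) = (x + 3)(x + 2)(x + 1) / 6
Then f(x) = -224·L_0(x) - 79·L_1(x) - 18·L_2(x) - 5·L_3(x).
Expanding and collecting terms gives f(x) = 6x^3 - 6x^2 + x - 5.
Check: f(-3) = -224. ✓

f(x) = 6x^3 - 6x^2 + x - 5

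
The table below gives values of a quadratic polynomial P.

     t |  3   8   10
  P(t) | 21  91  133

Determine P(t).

P(t) = t^2 + 3t + 3

Write P(t) = at^2 + bt + c. Substituting each data point gives a linear system:
  9a + 3b + c = 21
  64a + 8b + c = 91
  100a + 10b + c = 133
Solving the system yields a = 1, b = 3, c = 3.
So P(t) = t² + 3t + 3.
Check: P(3) = 21. ✓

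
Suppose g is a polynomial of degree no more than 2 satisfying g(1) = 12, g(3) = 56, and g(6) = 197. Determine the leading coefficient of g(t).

Write g(t) = at^2 + bt + c. Substituting each data point gives a linear system:
  a + b + c = 12
  9a + 3b + c = 56
  36a + 6b + c = 197
Solving the system yields a = 5, b = 2, c = 5.
So g(t) = 5t^2 + 2t + 5.
The leading coefficient is 5.

5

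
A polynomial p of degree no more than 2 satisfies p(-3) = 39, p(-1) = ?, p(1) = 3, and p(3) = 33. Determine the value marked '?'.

5

The 3 known points determine the degree-2 polynomial uniquely.
Write p(x) = ax^2 + bx + c. Substituting each data point gives a linear system:
  9a - 3b + c = 39
  a + b + c = 3
  9a + 3b + c = 33
Solving the system yields a = 4, b = -1, c = 0.
So p(x) = 4x^2 - x.
Then p(-1) = 5.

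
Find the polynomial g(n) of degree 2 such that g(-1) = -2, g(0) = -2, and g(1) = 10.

g(n) = 6n^2 + 6n - 2

Using the Lagrange interpolation formula with nodes -1, 0, 1:
  L_0(n) = n(n - 1) / 2
  L_1(n) = (n + 1)(n - 1) / -1
  L_2(n) = (n + 1)n / 2
Then g(n) = -2·L_0(n) - 2·L_1(n) + 10·L_2(n).
Expanding and collecting terms gives g(n) = 6n^2 + 6n - 2.
Check: g(-1) = -2. ✓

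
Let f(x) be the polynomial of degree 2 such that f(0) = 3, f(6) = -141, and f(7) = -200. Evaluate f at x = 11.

Write f(x) = ax^2 + bx + c. Substituting each data point gives a linear system:
  c = 3
  36a + 6b + c = -141
  49a + 7b + c = -200
Solving the system yields a = -5, b = 6, c = 3.
So f(x) = -5x² + 6x + 3.
Then f(11) = -536.

-536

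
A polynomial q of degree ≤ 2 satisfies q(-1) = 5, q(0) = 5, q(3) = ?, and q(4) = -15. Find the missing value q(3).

The 3 known points determine the degree-2 polynomial uniquely.
Write q(u) = au^2 + bu + c. Substituting each data point gives a linear system:
  a - b + c = 5
  c = 5
  16a + 4b + c = -15
Solving the system yields a = -1, b = -1, c = 5.
So q(u) = -u² - u + 5.
Then q(3) = -7.

-7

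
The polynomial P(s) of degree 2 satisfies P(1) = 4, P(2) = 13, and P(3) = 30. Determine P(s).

Write P(s) = as^2 + bs + c. Substituting each data point gives a linear system:
  a + b + c = 4
  4a + 2b + c = 13
  9a + 3b + c = 30
Solving the system yields a = 4, b = -3, c = 3.
So P(s) = 4s² - 3s + 3.
Check: P(3) = 30. ✓

P(s) = 4s^2 - 3s + 3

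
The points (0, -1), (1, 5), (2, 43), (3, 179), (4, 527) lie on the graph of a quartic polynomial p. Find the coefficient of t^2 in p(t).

5

Write p(t) = at^4 + bt^3 + ct^2 + dt + e. Substituting each data point gives a linear system:
  e = -1
  a + b + c + d + e = 5
  16a + 8b + 4c + 2d + e = 43
  81a + 27b + 9c + 3d + e = 179
  256a + 64b + 16c + 4d + e = 527
Solving the system yields a = 2, b = -1, c = 5, d = 0, e = -1.
So p(t) = 2t^4 - t^3 + 5t^2 - 1.
The coefficient of t^2 is 5.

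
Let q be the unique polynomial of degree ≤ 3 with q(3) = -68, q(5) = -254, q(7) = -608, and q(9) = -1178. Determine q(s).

q(s) = -s^3 - 6s^2 + 4s + 1

Using the Lagrange interpolation formula with nodes 3, 5, 7, 9:
  L_0(s) = (s - 5)(s - 7)(s - 9) / -48
  L_1(s) = (s - 3)(s - 7)(s - 9) / 16
  L_2(s) = (s - 3)(s - 5)(s - 9) / -16
  L_3(s) = (s - 3)(s - 5)(s - 7) / 48
Then q(s) = -68·L_0(s) - 254·L_1(s) - 608·L_2(s) - 1178·L_3(s).
Expanding and collecting terms gives q(s) = -s³ - 6s² + 4s + 1.
Check: q(3) = -68. ✓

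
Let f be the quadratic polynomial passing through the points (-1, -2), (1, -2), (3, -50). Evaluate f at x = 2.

Using the Lagrange interpolation formula with nodes -1, 1, 3:
  L_0(x) = (x - 1)(x - 3) / 8
  L_1(x) = (x + 1)(x - 3) / -4
  L_2(x) = (x + 1)(x - 1) / 8
Then f(x) = -2·L_0(x) - 2·L_1(x) - 50·L_2(x).
Expanding and collecting terms gives f(x) = -6x^2 + 4.
Evaluating at x = 2: f(2) = -20.

-20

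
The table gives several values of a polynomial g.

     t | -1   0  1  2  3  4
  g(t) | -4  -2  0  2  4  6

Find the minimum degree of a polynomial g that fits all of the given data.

1

Forward differences of the values at t = -1, 0, 1, 2, 3, 4:
  g  : -4  -2  0  2  4  6
  Δ  : 2  2  2  2  2
  Δ^2: 0  0  0  0
  Δ^3: 0  0  0
  Δ^4: 0  0
  Δ^5: 0
The first differences are constant (2) and nonzero, while all higher differences vanish, so the minimal degree is 1.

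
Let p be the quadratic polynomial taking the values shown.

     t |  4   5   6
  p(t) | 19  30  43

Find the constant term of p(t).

-5

Write p(t) = at^2 + bt + c. Substituting each data point gives a linear system:
  16a + 4b + c = 19
  25a + 5b + c = 30
  36a + 6b + c = 43
Solving the system yields a = 1, b = 2, c = -5.
So p(t) = t² + 2t - 5.
The constant term is -5.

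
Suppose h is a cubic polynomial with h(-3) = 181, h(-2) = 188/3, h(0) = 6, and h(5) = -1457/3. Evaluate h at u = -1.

Using the Lagrange interpolation formula with nodes -3, -2, 0, 5:
  L_0(u) = (u + 2)u(u - 5) / -24
  L_1(u) = (u + 3)u(u - 5) / 14
  L_2(u) = (u + 3)(u + 2)(u - 5) / -30
  L_3(u) = (u + 3)(u + 2)u / 280
Then h(u) = 181·L_0(u) + 188/3·L_1(u) + 6·L_2(u) - 1457/3·L_3(u).
Expanding and collecting terms gives h(u) = -5u^3 + 5u^2 + (5/3)u + 6.
Evaluating at u = -1: h(-1) = 43/3.

43/3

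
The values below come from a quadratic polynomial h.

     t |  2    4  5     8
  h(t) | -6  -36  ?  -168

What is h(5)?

-60

The 3 known points determine the degree-2 polynomial uniquely.
Write h(t) = at^2 + bt + c. Substituting each data point gives a linear system:
  4a + 2b + c = -6
  16a + 4b + c = -36
  64a + 8b + c = -168
Solving the system yields a = -3, b = 3, c = 0.
So h(t) = -3t² + 3t.
Then h(5) = -60.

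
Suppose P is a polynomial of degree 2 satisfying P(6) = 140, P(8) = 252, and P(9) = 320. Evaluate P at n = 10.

Using the Lagrange interpolation formula with nodes 6, 8, 9:
  L_0(n) = (n - 8)(n - 9) / 6
  L_1(n) = (n - 6)(n - 9) / -2
  L_2(n) = (n - 6)(n - 8) / 3
Then P(n) = 140·L_0(n) + 252·L_1(n) + 320·L_2(n).
Expanding and collecting terms gives P(n) = 4n² - 4.
Evaluating at n = 10: P(10) = 396.

396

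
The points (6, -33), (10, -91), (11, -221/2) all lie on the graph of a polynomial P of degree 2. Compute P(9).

-147/2

Using the Lagrange interpolation formula with nodes 6, 10, 11:
  L_0(s) = (s - 10)(s - 11) / 20
  L_1(s) = (s - 6)(s - 11) / -4
  L_2(s) = (s - 6)(s - 10) / 5
Then P(s) = -33·L_0(s) - 91·L_1(s) - 221/2·L_2(s).
Expanding and collecting terms gives P(s) = -s^2 + (3/2)s - 6.
Evaluating at s = 9: P(9) = -147/2.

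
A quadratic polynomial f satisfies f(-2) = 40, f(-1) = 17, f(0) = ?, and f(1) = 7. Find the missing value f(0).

The 3 known points determine the degree-2 polynomial uniquely.
Write f(t) = at^2 + bt + c. Substituting each data point gives a linear system:
  4a - 2b + c = 40
  a - b + c = 17
  a + b + c = 7
Solving the system yields a = 6, b = -5, c = 6.
So f(t) = 6t² - 5t + 6.
Then f(0) = 6.

6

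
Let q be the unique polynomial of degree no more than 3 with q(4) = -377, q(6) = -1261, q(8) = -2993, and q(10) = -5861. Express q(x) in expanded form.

Using the Lagrange interpolation formula with nodes 4, 6, 8, 10:
  L_0(x) = (x - 6)(x - 8)(x - 10) / -48
  L_1(x) = (x - 4)(x - 8)(x - 10) / 16
  L_2(x) = (x - 4)(x - 6)(x - 10) / -16
  L_3(x) = (x - 4)(x - 6)(x - 8) / 48
Then q(x) = -377·L_0(x) - 1261·L_1(x) - 2993·L_2(x) - 5861·L_3(x).
Expanding and collecting terms gives q(x) = -6x^3 + 2x^2 - 6x - 1.
Check: q(10) = -5861. ✓

q(x) = -6x^3 + 2x^2 - 6x - 1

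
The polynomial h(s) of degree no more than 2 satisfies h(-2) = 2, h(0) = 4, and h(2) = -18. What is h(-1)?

6

Forward differences of the values at s = -2, 0, 2:
  h  : 2  4  -18
  Δ  : 2  -22
  Δ^2: -24
The second differences are constant, confirming degree 2.
Interpolating (Newton forward form) and evaluating at s = -1 gives h(-1) = 6.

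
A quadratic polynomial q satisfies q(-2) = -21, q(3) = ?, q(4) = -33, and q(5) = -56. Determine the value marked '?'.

-16

The 3 known points determine the degree-2 polynomial uniquely.
Write q(t) = at^2 + bt + c. Substituting each data point gives a linear system:
  4a - 2b + c = -21
  16a + 4b + c = -33
  25a + 5b + c = -56
Solving the system yields a = -3, b = 4, c = -1.
So q(t) = -3t^2 + 4t - 1.
Then q(3) = -16.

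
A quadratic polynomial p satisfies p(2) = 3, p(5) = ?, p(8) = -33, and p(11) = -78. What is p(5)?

-6

On equispaced nodes a degree-2 polynomial has vanishing third forward difference, so
  - p(2) + 3·p(5) - 3·p(8) + p(11) = 0.
Substituting the known values and solving for p(5):
  3·p(5) = -18
  p(5) = -6.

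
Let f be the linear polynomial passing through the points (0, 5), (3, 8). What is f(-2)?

3

Using the Lagrange interpolation formula with nodes 0, 3:
  L_0(s) = (s - 3) / -3
  L_1(s) = s / 3
Then f(s) = 5·L_0(s) + 8·L_1(s).
Expanding and collecting terms gives f(s) = s + 5.
Evaluating at s = -2: f(-2) = 3.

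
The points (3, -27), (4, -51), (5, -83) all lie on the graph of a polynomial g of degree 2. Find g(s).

g(s) = -4s^2 + 4s - 3

Write g(s) = as^2 + bs + c. Substituting each data point gives a linear system:
  9a + 3b + c = -27
  16a + 4b + c = -51
  25a + 5b + c = -83
Solving the system yields a = -4, b = 4, c = -3.
So g(s) = -4s² + 4s - 3.
Check: g(3) = -27. ✓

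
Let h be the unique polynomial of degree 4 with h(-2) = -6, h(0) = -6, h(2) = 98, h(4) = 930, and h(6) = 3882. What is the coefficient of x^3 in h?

5

Write h(x) = ax^4 + bx^3 + cx^2 + dx + e. Substituting each data point gives a linear system:
  16a - 8b + 4c - 2d + e = -6
  e = -6
  16a + 8b + 4c + 2d + e = 98
  256a + 64b + 16c + 4d + e = 930
  1296a + 216b + 36c + 6d + e = 3882
Solving the system yields a = 2, b = 5, c = 5, d = 6, e = -6.
So h(x) = 2x^4 + 5x^3 + 5x^2 + 6x - 6.
The coefficient of x^3 is 5.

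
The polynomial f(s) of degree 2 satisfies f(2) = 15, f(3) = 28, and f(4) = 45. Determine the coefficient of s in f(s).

3

Write f(s) = as^2 + bs + c. Substituting each data point gives a linear system:
  4a + 2b + c = 15
  9a + 3b + c = 28
  16a + 4b + c = 45
Solving the system yields a = 2, b = 3, c = 1.
So f(s) = 2s² + 3s + 1.
The coefficient of s is 3.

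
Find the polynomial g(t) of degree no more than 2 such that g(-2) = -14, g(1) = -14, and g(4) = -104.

Write g(t) = at^2 + bt + c. Substituting each data point gives a linear system:
  4a - 2b + c = -14
  a + b + c = -14
  16a + 4b + c = -104
Solving the system yields a = -5, b = -5, c = -4.
So g(t) = -5t^2 - 5t - 4.
Check: g(-2) = -14. ✓

g(t) = -5t^2 - 5t - 4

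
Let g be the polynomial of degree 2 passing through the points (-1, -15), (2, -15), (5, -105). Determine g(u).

Write g(u) = au^2 + bu + c. Substituting each data point gives a linear system:
  a - b + c = -15
  4a + 2b + c = -15
  25a + 5b + c = -105
Solving the system yields a = -5, b = 5, c = -5.
So g(u) = -5u^2 + 5u - 5.
Check: g(5) = -105. ✓

g(u) = -5u^2 + 5u - 5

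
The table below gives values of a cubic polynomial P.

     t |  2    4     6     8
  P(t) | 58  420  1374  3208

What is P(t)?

Using the Lagrange interpolation formula with nodes 2, 4, 6, 8:
  L_0(t) = (t - 4)(t - 6)(t - 8) / -48
  L_1(t) = (t - 2)(t - 6)(t - 8) / 16
  L_2(t) = (t - 2)(t - 4)(t - 8) / -16
  L_3(t) = (t - 2)(t - 4)(t - 6) / 48
Then P(t) = 58·L_0(t) + 420·L_1(t) + 1374·L_2(t) + 3208·L_3(t).
Expanding and collecting terms gives P(t) = 6t³ + 2t² + t.
Check: P(6) = 1374. ✓

P(t) = 6t^3 + 2t^2 + t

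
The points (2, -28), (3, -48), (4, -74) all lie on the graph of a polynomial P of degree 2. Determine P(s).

Write P(s) = as^2 + bs + c. Substituting each data point gives a linear system:
  4a + 2b + c = -28
  9a + 3b + c = -48
  16a + 4b + c = -74
Solving the system yields a = -3, b = -5, c = -6.
So P(s) = -3s^2 - 5s - 6.
Check: P(4) = -74. ✓

P(s) = -3s^2 - 5s - 6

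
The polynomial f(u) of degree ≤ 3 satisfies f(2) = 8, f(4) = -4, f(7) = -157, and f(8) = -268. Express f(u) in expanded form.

f(u) = -u^3 + 4u^2 - 2u + 4

Using the Lagrange interpolation formula with nodes 2, 4, 7, 8:
  L_0(u) = (u - 4)(u - 7)(u - 8) / -60
  L_1(u) = (u - 2)(u - 7)(u - 8) / 24
  L_2(u) = (u - 2)(u - 4)(u - 8) / -15
  L_3(u) = (u - 2)(u - 4)(u - 7) / 24
Then f(u) = 8·L_0(u) - 4·L_1(u) - 157·L_2(u) - 268·L_3(u).
Expanding and collecting terms gives f(u) = -u^3 + 4u^2 - 2u + 4.
Check: f(8) = -268. ✓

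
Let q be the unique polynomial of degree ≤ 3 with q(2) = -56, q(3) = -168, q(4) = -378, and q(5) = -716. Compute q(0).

-6

Write q(s) = as^3 + bs^2 + cs + d. Substituting each data point gives a linear system:
  8a + 4b + 2c + d = -56
  27a + 9b + 3c + d = -168
  64a + 16b + 4c + d = -378
  125a + 25b + 5c + d = -716
Solving the system yields a = -5, b = -4, c = 3, d = -6.
So q(s) = -5s^3 - 4s^2 + 3s - 6.
Then q(0) = -6.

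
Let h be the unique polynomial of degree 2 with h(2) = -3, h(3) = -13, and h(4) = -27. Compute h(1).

Using the Lagrange interpolation formula with nodes 2, 3, 4:
  L_0(u) = (u - 3)(u - 4) / 2
  L_1(u) = (u - 2)(u - 4) / -1
  L_2(u) = (u - 2)(u - 3) / 2
Then h(u) = -3·L_0(u) - 13·L_1(u) - 27·L_2(u).
Expanding and collecting terms gives h(u) = -2u^2 + 5.
Evaluating at u = 1: h(1) = 3.

3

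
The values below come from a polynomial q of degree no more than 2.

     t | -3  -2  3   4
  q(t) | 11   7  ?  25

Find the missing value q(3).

The 3 known points determine the degree-2 polynomial uniquely.
Write q(t) = at^2 + bt + c. Substituting each data point gives a linear system:
  9a - 3b + c = 11
  4a - 2b + c = 7
  16a + 4b + c = 25
Solving the system yields a = 1, b = 1, c = 5.
So q(t) = t^2 + t + 5.
Then q(3) = 17.

17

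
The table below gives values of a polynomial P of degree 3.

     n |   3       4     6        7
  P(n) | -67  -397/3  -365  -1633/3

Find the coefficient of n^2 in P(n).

-4

Write P(n) = an^3 + bn^2 + cn + d. Substituting each data point gives a linear system:
  27a + 9b + 3c + d = -67
  64a + 16b + 4c + d = -397/3
  216a + 36b + 6c + d = -365
  343a + 49b + 7c + d = -1633/3
Solving the system yields a = -1, b = -4, c = -1/3, d = -3.
So P(n) = -n^3 - 4n^2 - (1/3)n - 3.
The coefficient of n^2 is -4.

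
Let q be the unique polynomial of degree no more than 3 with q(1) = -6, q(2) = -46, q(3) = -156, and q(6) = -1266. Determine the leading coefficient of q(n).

Write q(n) = an^3 + bn^2 + cn + d. Substituting each data point gives a linear system:
  a + b + c + d = -6
  8a + 4b + 2c + d = -46
  27a + 9b + 3c + d = -156
  216a + 36b + 6c + d = -1266
Solving the system yields a = -6, b = 1, c = -1, d = 0.
So q(n) = -6n^3 + n^2 - n.
The leading coefficient is -6.

-6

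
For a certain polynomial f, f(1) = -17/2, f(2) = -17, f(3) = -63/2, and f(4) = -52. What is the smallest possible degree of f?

2

Forward differences of the values at t = 1, 2, 3, 4:
  f  : -17/2  -17  -63/2  -52
  Δ  : -17/2  -29/2  -41/2
  Δ^2: -6  -6
  Δ^3: 0
The second differences are constant (-6) and nonzero, while all higher differences vanish, so the minimal degree is 2.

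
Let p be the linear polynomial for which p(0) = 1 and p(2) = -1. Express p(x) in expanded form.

Write p(x) = ax + b. Substituting each data point gives a linear system:
  b = 1
  2a + b = -1
Solving the system yields a = -1, b = 1.
So p(x) = -x + 1.
Check: p(0) = 1. ✓

p(x) = -x + 1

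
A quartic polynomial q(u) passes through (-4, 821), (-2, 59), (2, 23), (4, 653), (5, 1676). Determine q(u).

Write q(u) = au^4 + bu^3 + cu^2 + du + e. Substituting each data point gives a linear system:
  256a - 64b + 16c - 4d + e = 821
  16a - 8b + 4c - 2d + e = 59
  16a + 8b + 4c + 2d + e = 23
  256a + 64b + 16c + 4d + e = 653
  625a + 125b + 25c + 5d + e = 1676
Solving the system yields a = 3, b = -1, c = -2, d = -5, e = 1.
So q(u) = 3u^4 - u^3 - 2u^2 - 5u + 1.
Check: q(4) = 653. ✓

q(u) = 3u^4 - u^3 - 2u^2 - 5u + 1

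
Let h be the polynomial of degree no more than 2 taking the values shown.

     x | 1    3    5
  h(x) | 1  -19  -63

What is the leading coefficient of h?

Write h(x) = ax^2 + bx + c. Substituting each data point gives a linear system:
  a + b + c = 1
  9a + 3b + c = -19
  25a + 5b + c = -63
Solving the system yields a = -3, b = 2, c = 2.
So h(x) = -3x^2 + 2x + 2.
The leading coefficient is -3.

-3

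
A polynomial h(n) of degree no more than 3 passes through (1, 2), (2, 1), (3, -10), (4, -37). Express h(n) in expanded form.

h(n) = -n^3 + n^2 + 3n - 1

Write h(n) = an^3 + bn^2 + cn + d. Substituting each data point gives a linear system:
  a + b + c + d = 2
  8a + 4b + 2c + d = 1
  27a + 9b + 3c + d = -10
  64a + 16b + 4c + d = -37
Solving the system yields a = -1, b = 1, c = 3, d = -1.
So h(n) = -n^3 + n^2 + 3n - 1.
Check: h(2) = 1. ✓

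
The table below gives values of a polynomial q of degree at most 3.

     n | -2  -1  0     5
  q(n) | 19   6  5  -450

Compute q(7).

Write q(n) = an^3 + bn^2 + cn + d. Substituting each data point gives a linear system:
  -8a + 4b - 2c + d = 19
  -a + b - c + d = 6
  d = 5
  125a + 25b + 5c + d = -450
Solving the system yields a = -3, b = -3, c = -1, d = 5.
So q(n) = -3n^3 - 3n^2 - n + 5.
Then q(7) = -1178.

-1178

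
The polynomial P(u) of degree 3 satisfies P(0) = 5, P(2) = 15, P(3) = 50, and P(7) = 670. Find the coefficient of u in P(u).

-3

Write P(u) = au^3 + bu^2 + cu + d. Substituting each data point gives a linear system:
  d = 5
  8a + 4b + 2c + d = 15
  27a + 9b + 3c + d = 50
  343a + 49b + 7c + d = 670
Solving the system yields a = 2, b = 0, c = -3, d = 5.
So P(u) = 2u³ - 3u + 5.
The coefficient of u is -3.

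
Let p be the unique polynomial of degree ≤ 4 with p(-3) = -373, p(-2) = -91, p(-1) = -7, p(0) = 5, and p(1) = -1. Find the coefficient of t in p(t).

0

Write p(t) = at^4 + bt^3 + ct^2 + dt + e. Substituting each data point gives a linear system:
  81a - 27b + 9c - 3d + e = -373
  16a - 8b + 4c - 2d + e = -91
  a - b + c - d + e = -7
  e = 5
  a + b + c + d + e = -1
Solving the system yields a = -3, b = 3, c = -6, d = 0, e = 5.
So p(t) = -3t⁴ + 3t³ - 6t² + 5.
The coefficient of t is 0.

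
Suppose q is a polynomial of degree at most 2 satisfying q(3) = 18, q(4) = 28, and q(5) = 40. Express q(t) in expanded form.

Write q(t) = at^2 + bt + c. Substituting each data point gives a linear system:
  9a + 3b + c = 18
  16a + 4b + c = 28
  25a + 5b + c = 40
Solving the system yields a = 1, b = 3, c = 0.
So q(t) = t² + 3t.
Check: q(5) = 40. ✓

q(t) = t^2 + 3t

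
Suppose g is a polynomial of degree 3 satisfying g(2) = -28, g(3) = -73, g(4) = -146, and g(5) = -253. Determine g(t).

Using the Lagrange interpolation formula with nodes 2, 3, 4, 5:
  L_0(t) = (t - 3)(t - 4)(t - 5) / -6
  L_1(t) = (t - 2)(t - 4)(t - 5) / 2
  L_2(t) = (t - 2)(t - 3)(t - 5) / -2
  L_3(t) = (t - 2)(t - 3)(t - 4) / 6
Then g(t) = -28·L_0(t) - 73·L_1(t) - 146·L_2(t) - 253·L_3(t).
Expanding and collecting terms gives g(t) = -t^3 - 5t^2 - t + 2.
Check: g(4) = -146. ✓

g(t) = -t^3 - 5t^2 - t + 2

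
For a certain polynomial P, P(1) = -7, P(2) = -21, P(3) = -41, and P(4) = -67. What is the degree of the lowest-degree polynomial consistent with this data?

Forward differences of the values at t = 1, 2, 3, 4:
  P  : -7  -21  -41  -67
  Δ  : -14  -20  -26
  Δ^2: -6  -6
  Δ^3: 0
The second differences are constant (-6) and nonzero, while all higher differences vanish, so the minimal degree is 2.

2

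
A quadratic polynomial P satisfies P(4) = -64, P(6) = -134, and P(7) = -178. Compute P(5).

-96

Using the Lagrange interpolation formula with nodes 4, 6, 7:
  L_0(n) = (n - 6)(n - 7) / 6
  L_1(n) = (n - 4)(n - 7) / -2
  L_2(n) = (n - 4)(n - 6) / 3
Then P(n) = -64·L_0(n) - 134·L_1(n) - 178·L_2(n).
Expanding and collecting terms gives P(n) = -3n^2 - 5n + 4.
Evaluating at n = 5: P(5) = -96.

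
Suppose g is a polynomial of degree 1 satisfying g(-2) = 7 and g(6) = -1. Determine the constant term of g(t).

5

Write g(t) = at + b. Substituting each data point gives a linear system:
  -2a + b = 7
  6a + b = -1
Solving the system yields a = -1, b = 5.
So g(t) = -t + 5.
The constant term is 5.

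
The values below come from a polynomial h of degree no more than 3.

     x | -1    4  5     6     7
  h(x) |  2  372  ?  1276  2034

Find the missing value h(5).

734

The 4 known points determine the degree-3 polynomial uniquely.
Write h(x) = ax^3 + bx^2 + cx + d. Substituting each data point gives a linear system:
  -a + b - c + d = 2
  64a + 16b + 4c + d = 372
  216a + 36b + 6c + d = 1276
  343a + 49b + 7c + d = 2034
Solving the system yields a = 6, b = 0, c = -4, d = 4.
So h(x) = 6x³ - 4x + 4.
Then h(5) = 734.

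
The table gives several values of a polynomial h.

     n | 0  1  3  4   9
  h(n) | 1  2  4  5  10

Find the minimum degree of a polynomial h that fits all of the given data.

Divided differences on the nodes 0, 1, 3, 4, 9:
  order 0: 1  2  4  5  10
  order 1: 1  1  1  1
  order 2: 0  0  0
  order 3: 0  0
  order 4: 0
The order-1 divided differences are all 1 (nonzero) and every higher order vanishes, so the data lies on a polynomial of degree exactly 1.

1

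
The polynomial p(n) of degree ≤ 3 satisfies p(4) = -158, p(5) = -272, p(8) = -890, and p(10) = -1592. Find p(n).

Using the Lagrange interpolation formula with nodes 4, 5, 8, 10:
  L_0(n) = (n - 5)(n - 8)(n - 10) / -24
  L_1(n) = (n - 4)(n - 8)(n - 10) / 15
  L_2(n) = (n - 4)(n - 5)(n - 10) / -24
  L_3(n) = (n - 4)(n - 5)(n - 8) / 60
Then p(n) = -158·L_0(n) - 272·L_1(n) - 890·L_2(n) - 1592·L_3(n).
Expanding and collecting terms gives p(n) = -n^3 - 6n^2 + n - 2.
Check: p(10) = -1592. ✓

p(n) = -n^3 - 6n^2 + n - 2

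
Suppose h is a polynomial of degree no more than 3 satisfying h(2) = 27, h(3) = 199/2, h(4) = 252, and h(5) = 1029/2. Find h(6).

Forward differences of the values at u = 2, 3, 4, 5:
  h  : 27  199/2  252  1029/2
  Δ  : 145/2  305/2  525/2
  Δ^2: 80  110
  Δ^3: 30
The third differences are constant, confirming degree 3.
Interpolating (Newton forward form) and evaluating at u = 6 gives h(6) = 917.

917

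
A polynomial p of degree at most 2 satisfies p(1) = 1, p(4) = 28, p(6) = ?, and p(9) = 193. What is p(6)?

76

The 3 known points determine the degree-2 polynomial uniquely.
Write p(s) = as^2 + bs + c. Substituting each data point gives a linear system:
  a + b + c = 1
  16a + 4b + c = 28
  81a + 9b + c = 193
Solving the system yields a = 3, b = -6, c = 4.
So p(s) = 3s² - 6s + 4.
Then p(6) = 76.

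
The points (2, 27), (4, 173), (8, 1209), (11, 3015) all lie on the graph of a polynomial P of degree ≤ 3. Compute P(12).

3877

Using the Lagrange interpolation formula with nodes 2, 4, 8, 11:
  L_0(t) = (t - 4)(t - 8)(t - 11) / -108
  L_1(t) = (t - 2)(t - 8)(t - 11) / 56
  L_2(t) = (t - 2)(t - 4)(t - 11) / -72
  L_3(t) = (t - 2)(t - 4)(t - 8) / 189
Then P(t) = 27·L_0(t) + 173·L_1(t) + 1209·L_2(t) + 3015·L_3(t).
Expanding and collecting terms gives P(t) = 2t^3 + 3t^2 - t + 1.
Evaluating at t = 12: P(12) = 3877.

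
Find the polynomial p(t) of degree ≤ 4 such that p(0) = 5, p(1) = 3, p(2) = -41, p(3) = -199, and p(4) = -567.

p(t) = -t^4 - 6t^3 + 4t^2 + t + 5

Write p(t) = at^4 + bt^3 + ct^2 + dt + e. Substituting each data point gives a linear system:
  e = 5
  a + b + c + d + e = 3
  16a + 8b + 4c + 2d + e = -41
  81a + 27b + 9c + 3d + e = -199
  256a + 64b + 16c + 4d + e = -567
Solving the system yields a = -1, b = -6, c = 4, d = 1, e = 5.
So p(t) = -t^4 - 6t^3 + 4t^2 + t + 5.
Check: p(3) = -199. ✓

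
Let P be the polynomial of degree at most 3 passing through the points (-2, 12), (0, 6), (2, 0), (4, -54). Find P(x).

Using the Lagrange interpolation formula with nodes -2, 0, 2, 4:
  L_0(x) = x(x - 2)(x - 4) / -48
  L_1(x) = (x + 2)(x - 2)(x - 4) / 16
  L_2(x) = (x + 2)x(x - 4) / -16
  L_3(x) = (x + 2)x(x - 2) / 48
Then P(x) = 12·L_0(x) + 6·L_1(x) + 0·L_2(x) - 54·L_3(x).
Expanding and collecting terms gives P(x) = -x^3 + x + 6.
Check: P(0) = 6. ✓

P(x) = -x^3 + x + 6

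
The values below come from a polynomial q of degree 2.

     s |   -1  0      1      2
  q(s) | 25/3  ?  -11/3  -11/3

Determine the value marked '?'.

1/3

The 3 known points determine the degree-2 polynomial uniquely.
Write q(s) = as^2 + bs + c. Substituting each data point gives a linear system:
  a - b + c = 25/3
  a + b + c = -11/3
  4a + 2b + c = -11/3
Solving the system yields a = 2, b = -6, c = 1/3.
So q(s) = 2s² - 6s + 1/3.
Then q(0) = 1/3.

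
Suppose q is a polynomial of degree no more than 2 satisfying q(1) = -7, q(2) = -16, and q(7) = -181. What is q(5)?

Using the Lagrange interpolation formula with nodes 1, 2, 7:
  L_0(t) = (t - 2)(t - 7) / 6
  L_1(t) = (t - 1)(t - 7) / -5
  L_2(t) = (t - 1)(t - 2) / 30
Then q(t) = -7·L_0(t) - 16·L_1(t) - 181·L_2(t).
Expanding and collecting terms gives q(t) = -4t² + 3t - 6.
Evaluating at t = 5: q(5) = -91.

-91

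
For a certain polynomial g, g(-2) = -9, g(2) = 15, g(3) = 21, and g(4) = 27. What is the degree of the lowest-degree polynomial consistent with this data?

1

Divided differences on the nodes -2, 2, 3, 4:
  order 0: -9  15  21  27
  order 1: 6  6  6
  order 2: 0  0
  order 3: 0
The order-1 divided differences are all 6 (nonzero) and every higher order vanishes, so the data lies on a polynomial of degree exactly 1.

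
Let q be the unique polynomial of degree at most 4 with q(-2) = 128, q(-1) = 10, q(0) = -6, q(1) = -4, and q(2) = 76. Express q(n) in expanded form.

Write q(n) = an^4 + bn^3 + cn^2 + dn + e. Substituting each data point gives a linear system:
  16a - 8b + 4c - 2d + e = 128
  a - b + c - d + e = 10
  e = -6
  a + b + c + d + e = -4
  16a + 8b + 4c + 2d + e = 76
Solving the system yields a = 6, b = -2, c = 3, d = -5, e = -6.
So q(n) = 6n^4 - 2n^3 + 3n^2 - 5n - 6.
Check: q(2) = 76. ✓

q(n) = 6n^4 - 2n^3 + 3n^2 - 5n - 6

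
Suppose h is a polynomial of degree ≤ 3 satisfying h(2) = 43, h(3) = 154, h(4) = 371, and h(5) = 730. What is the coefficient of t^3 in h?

6

Write h(t) = at^3 + bt^2 + ct + d. Substituting each data point gives a linear system:
  8a + 4b + 2c + d = 43
  27a + 9b + 3c + d = 154
  64a + 16b + 4c + d = 371
  125a + 25b + 5c + d = 730
Solving the system yields a = 6, b = -1, c = 2, d = -5.
So h(t) = 6t^3 - t^2 + 2t - 5.
The leading coefficient is 6.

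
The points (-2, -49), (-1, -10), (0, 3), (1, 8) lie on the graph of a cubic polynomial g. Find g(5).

Using the Lagrange interpolation formula with nodes -2, -1, 0, 1:
  L_0(s) = (s + 1)s(s - 1) / -6
  L_1(s) = (s + 2)s(s - 1) / 2
  L_2(s) = (s + 2)(s + 1)(s - 1) / -2
  L_3(s) = (s + 2)(s + 1)s / 6
Then g(s) = -49·L_0(s) - 10·L_1(s) + 3·L_2(s) + 8·L_3(s).
Expanding and collecting terms gives g(s) = 3s³ - 4s² + 6s + 3.
Evaluating at s = 5: g(5) = 308.

308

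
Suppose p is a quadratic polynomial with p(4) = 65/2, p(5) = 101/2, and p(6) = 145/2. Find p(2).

Using the Lagrange interpolation formula with nodes 4, 5, 6:
  L_0(s) = (s - 5)(s - 6) / 2
  L_1(s) = (s - 4)(s - 6) / -1
  L_2(s) = (s - 4)(s - 5) / 2
Then p(s) = 65/2·L_0(s) + 101/2·L_1(s) + 145/2·L_2(s).
Expanding and collecting terms gives p(s) = 2s^2 + 1/2.
Evaluating at s = 2: p(2) = 17/2.

17/2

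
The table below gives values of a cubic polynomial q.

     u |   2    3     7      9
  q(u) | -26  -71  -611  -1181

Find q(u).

Write q(u) = au^3 + bu^2 + cu + d. Substituting each data point gives a linear system:
  8a + 4b + 2c + d = -26
  27a + 9b + 3c + d = -71
  343a + 49b + 7c + d = -611
  729a + 81b + 9c + d = -1181
Solving the system yields a = -1, b = -6, c = 4, d = -2.
So q(u) = -u^3 - 6u^2 + 4u - 2.
Check: q(3) = -71. ✓

q(u) = -u^3 - 6u^2 + 4u - 2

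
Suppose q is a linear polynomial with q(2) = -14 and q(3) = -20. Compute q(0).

Write q(u) = au + b. Substituting each data point gives a linear system:
  2a + b = -14
  3a + b = -20
Solving the system yields a = -6, b = -2.
So q(u) = -6u - 2.
Then q(0) = -2.

-2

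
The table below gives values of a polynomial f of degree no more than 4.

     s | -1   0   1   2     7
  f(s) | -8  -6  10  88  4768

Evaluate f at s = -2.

-20

Using the Lagrange interpolation formula with nodes -1, 0, 1, 2, 7:
  L_0(s) = s(s - 1)(s - 2)(s - 7) / 48
  L_1(s) = (s + 1)(s - 1)(s - 2)(s - 7) / -14
  L_2(s) = (s + 1)s(s - 2)(s - 7) / 12
  L_3(s) = (s + 1)s(s - 1)(s - 7) / -30
  L_4(s) = (s + 1)s(s - 1)(s - 2) / 1680
Then f(s) = -8·L_0(s) - 6·L_1(s) + 10·L_2(s) + 88·L_3(s) + 4768·L_4(s).
Expanding and collecting terms gives f(s) = s^4 + 6s^3 + 6s^2 + 3s - 6.
Evaluating at s = -2: f(-2) = -20.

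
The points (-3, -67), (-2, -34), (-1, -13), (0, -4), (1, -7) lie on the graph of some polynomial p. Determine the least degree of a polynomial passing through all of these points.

2

Forward differences of the values at t = -3, -2, -1, 0, 1:
  p  : -67  -34  -13  -4  -7
  Δ  : 33  21  9  -3
  Δ^2: -12  -12  -12
  Δ^3: 0  0
  Δ^4: 0
The second differences are constant (-12) and nonzero, while all higher differences vanish, so the minimal degree is 2.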